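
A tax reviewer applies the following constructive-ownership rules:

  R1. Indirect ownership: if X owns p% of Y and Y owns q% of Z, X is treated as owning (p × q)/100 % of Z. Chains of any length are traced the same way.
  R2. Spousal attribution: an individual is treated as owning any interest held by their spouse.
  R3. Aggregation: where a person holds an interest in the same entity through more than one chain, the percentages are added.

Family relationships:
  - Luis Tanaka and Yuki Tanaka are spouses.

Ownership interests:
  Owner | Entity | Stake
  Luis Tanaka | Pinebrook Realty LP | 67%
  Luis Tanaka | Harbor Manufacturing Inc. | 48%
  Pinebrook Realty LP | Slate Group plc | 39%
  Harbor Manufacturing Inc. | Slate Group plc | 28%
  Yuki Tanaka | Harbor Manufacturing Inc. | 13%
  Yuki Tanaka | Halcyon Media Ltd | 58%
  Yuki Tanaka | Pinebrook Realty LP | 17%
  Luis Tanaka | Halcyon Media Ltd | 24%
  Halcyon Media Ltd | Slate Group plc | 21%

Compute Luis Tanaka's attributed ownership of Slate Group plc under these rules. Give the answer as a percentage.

67.06%

By spousal attribution (R2), Luis Tanaka is treated as also owning Yuki Tanaka's interest in Pinebrook Realty LP, giving 67% + 17% = 84%.
By spousal attribution (R2), Luis Tanaka is treated as also owning Yuki Tanaka's interest in Halcyon Media Ltd, giving 24% + 58% = 82%.
By spousal attribution (R2), Luis Tanaka is treated as also owning Yuki Tanaka's interest in Harbor Manufacturing Inc, giving 48% + 13% = 61%.
Chain via Pinebrook Realty LP (R1): 84% × 39% = 32.76% of Slate Group plc.
Chain via Halcyon Media Ltd (R1): 82% × 21% = 17.22% of Slate Group plc.
Chain via Harbor Manufacturing Inc. (R1): 61% × 28% = 17.08% of Slate Group plc.
Aggregating (R3): 32.76% + 17.22% + 17.08% = 67.06%.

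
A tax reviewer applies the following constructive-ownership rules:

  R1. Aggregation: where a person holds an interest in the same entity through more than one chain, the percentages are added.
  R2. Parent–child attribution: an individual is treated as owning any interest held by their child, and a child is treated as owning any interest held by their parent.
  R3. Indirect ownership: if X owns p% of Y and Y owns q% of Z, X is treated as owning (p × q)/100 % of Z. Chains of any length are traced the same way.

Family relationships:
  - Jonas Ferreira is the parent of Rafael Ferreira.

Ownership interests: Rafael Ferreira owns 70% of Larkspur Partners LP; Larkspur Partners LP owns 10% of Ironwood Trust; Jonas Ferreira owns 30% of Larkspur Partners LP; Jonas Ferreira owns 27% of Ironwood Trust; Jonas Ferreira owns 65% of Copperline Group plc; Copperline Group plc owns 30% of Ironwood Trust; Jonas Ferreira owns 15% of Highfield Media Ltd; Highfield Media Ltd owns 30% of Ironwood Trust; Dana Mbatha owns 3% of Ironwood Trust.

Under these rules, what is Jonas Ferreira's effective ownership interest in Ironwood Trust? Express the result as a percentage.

By parent–child attribution (R2), Jonas Ferreira is treated as also owning Rafael Ferreira's interest in Larkspur Partners LP, giving 30% + 70% = 100%.
Chain via Copperline Group plc (R3): 65% × 30% = 19.5% of Ironwood Trust.
Chain via Larkspur Partners LP (R3): 100% × 10% = 10% of Ironwood Trust.
Chain via Highfield Media Ltd (R3): 15% × 30% = 4.5% of Ironwood Trust.
Direct interest in Ironwood Trust: 27%.
Aggregating (R1): 19.5% + 10% + 4.5% + 27% = 61%.

61%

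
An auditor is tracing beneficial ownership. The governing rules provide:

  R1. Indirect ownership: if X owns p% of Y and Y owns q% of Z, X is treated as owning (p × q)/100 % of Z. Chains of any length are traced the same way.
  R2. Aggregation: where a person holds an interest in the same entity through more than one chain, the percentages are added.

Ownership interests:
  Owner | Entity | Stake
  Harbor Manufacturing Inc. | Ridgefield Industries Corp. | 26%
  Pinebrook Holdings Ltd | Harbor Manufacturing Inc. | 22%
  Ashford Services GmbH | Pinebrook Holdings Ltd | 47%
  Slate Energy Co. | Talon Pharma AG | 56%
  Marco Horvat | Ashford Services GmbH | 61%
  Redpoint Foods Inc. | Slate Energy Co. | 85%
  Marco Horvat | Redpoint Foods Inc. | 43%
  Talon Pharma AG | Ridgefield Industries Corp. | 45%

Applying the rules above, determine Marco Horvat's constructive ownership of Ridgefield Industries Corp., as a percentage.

Chain via Redpoint Foods Inc. → Slate Energy Co. → Talon Pharma AG (R1): 43% × 85% × 56% × 45% = 9.2106% of Ridgefield Industries Corp.
Chain via Ashford Services GmbH → Pinebrook Holdings Ltd → Harbor Manufacturing Inc. (R1): 61% × 47% × 22% × 26% = 1.639924% of Ridgefield Industries Corp.
Aggregating (R2): 9.2106% + 1.639924% = 10.850524%.

10.850524%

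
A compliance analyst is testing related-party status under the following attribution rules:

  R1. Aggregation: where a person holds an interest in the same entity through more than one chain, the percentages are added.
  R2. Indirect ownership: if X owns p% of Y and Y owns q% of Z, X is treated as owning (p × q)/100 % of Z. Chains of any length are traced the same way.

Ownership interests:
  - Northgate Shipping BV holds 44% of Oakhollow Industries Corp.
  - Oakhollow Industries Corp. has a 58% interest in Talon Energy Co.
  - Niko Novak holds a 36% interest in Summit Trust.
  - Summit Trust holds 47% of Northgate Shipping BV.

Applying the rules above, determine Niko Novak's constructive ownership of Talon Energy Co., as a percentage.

Chain via Summit Trust → Northgate Shipping BV → Oakhollow Industries Corp. (R2): 36% × 47% × 44% × 58% = 4.317984% of Talon Energy Co.

4.317984%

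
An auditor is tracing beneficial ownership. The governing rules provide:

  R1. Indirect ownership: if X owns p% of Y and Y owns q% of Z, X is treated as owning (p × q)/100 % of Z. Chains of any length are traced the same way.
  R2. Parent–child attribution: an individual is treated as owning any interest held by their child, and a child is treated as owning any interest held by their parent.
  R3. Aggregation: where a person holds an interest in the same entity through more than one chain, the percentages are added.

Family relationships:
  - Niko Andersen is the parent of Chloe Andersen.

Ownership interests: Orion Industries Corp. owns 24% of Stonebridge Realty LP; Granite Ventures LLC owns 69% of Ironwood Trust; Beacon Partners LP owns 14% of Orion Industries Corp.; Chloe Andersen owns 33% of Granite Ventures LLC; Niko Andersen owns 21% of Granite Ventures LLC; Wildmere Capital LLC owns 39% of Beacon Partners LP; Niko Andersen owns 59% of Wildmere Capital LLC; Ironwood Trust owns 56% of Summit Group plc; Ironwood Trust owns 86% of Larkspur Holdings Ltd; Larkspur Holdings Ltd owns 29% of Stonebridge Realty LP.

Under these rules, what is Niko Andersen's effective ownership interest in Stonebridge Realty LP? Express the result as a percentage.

By parent–child attribution (R2), Niko Andersen is treated as also owning Chloe Andersen's interest in Granite Ventures LLC, giving 21% + 33% = 54%.
Chain via Wildmere Capital LLC → Beacon Partners LP → Orion Industries Corp. (R1): 59% × 39% × 14% × 24% = 0.773136% of Stonebridge Realty LP.
Chain via Granite Ventures LLC → Ironwood Trust → Larkspur Holdings Ltd (R1): 54% × 69% × 86% × 29% = 9.292644% of Stonebridge Realty LP.
Aggregating (R3): 0.773136% + 9.292644% = 10.06578%.

10.06578%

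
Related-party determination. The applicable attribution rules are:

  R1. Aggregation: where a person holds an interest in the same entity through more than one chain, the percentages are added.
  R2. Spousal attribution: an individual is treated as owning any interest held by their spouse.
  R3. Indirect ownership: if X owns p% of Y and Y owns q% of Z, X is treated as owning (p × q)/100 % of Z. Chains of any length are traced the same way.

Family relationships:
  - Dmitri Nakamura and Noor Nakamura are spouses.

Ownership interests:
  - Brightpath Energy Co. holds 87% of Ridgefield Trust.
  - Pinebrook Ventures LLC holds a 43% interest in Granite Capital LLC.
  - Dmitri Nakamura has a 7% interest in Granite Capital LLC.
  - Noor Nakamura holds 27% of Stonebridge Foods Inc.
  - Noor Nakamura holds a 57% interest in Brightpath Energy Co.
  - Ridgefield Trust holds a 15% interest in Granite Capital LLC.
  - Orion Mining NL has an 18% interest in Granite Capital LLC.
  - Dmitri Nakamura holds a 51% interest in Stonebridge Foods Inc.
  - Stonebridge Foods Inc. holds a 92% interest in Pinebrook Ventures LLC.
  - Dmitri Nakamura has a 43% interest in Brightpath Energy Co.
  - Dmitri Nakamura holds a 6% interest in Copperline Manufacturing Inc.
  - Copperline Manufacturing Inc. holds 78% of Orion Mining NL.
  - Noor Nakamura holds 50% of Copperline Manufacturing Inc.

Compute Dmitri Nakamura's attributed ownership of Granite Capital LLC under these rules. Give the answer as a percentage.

58.7692%

By spousal attribution (R2), Dmitri Nakamura is treated as also owning Noor Nakamura's interest in Stonebridge Foods Inc, giving 51% + 27% = 78%.
By spousal attribution (R2), Dmitri Nakamura is treated as also owning Noor Nakamura's interest in Copperline Manufacturing Inc, giving 6% + 50% = 56%.
By spousal attribution (R2), Dmitri Nakamura is treated as also owning Noor Nakamura's interest in Brightpath Energy Co, giving 43% + 57% = 100%.
Chain via Stonebridge Foods Inc. → Pinebrook Ventures LLC (R3): 78% × 92% × 43% = 30.8568% of Granite Capital LLC.
Chain via Copperline Manufacturing Inc. → Orion Mining NL (R3): 56% × 78% × 18% = 7.8624% of Granite Capital LLC.
Chain via Brightpath Energy Co. → Ridgefield Trust (R3): 100% × 87% × 15% = 13.05% of Granite Capital LLC.
Direct interest in Granite Capital LLC: 7%.
Aggregating (R1): 30.8568% + 7.8624% + 13.05% + 7% = 58.7692%.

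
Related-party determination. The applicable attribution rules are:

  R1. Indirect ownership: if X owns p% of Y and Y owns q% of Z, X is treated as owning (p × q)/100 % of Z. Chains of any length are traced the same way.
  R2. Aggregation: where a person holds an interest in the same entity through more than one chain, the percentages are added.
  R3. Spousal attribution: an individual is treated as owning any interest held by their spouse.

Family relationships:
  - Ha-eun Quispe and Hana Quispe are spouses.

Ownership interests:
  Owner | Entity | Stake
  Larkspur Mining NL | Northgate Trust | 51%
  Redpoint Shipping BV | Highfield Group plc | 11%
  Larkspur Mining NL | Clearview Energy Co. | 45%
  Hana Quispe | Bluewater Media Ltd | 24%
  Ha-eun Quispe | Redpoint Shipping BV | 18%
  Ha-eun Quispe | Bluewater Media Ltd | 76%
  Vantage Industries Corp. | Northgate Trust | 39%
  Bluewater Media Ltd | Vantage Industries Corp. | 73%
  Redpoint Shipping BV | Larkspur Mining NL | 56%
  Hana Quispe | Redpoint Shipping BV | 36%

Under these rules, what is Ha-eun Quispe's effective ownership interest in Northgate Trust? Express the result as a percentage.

By spousal attribution (R3), Ha-eun Quispe is treated as also owning Hana Quispe's interest in Bluewater Media Ltd, giving 76% + 24% = 100%.
By spousal attribution (R3), Ha-eun Quispe is treated as also owning Hana Quispe's interest in Redpoint Shipping BV, giving 18% + 36% = 54%.
Chain via Bluewater Media Ltd → Vantage Industries Corp. (R1): 100% × 73% × 39% = 28.47% of Northgate Trust.
Chain via Redpoint Shipping BV → Larkspur Mining NL (R1): 54% × 56% × 51% = 15.4224% of Northgate Trust.
Aggregating (R2): 28.47% + 15.4224% = 43.8924%.

43.8924%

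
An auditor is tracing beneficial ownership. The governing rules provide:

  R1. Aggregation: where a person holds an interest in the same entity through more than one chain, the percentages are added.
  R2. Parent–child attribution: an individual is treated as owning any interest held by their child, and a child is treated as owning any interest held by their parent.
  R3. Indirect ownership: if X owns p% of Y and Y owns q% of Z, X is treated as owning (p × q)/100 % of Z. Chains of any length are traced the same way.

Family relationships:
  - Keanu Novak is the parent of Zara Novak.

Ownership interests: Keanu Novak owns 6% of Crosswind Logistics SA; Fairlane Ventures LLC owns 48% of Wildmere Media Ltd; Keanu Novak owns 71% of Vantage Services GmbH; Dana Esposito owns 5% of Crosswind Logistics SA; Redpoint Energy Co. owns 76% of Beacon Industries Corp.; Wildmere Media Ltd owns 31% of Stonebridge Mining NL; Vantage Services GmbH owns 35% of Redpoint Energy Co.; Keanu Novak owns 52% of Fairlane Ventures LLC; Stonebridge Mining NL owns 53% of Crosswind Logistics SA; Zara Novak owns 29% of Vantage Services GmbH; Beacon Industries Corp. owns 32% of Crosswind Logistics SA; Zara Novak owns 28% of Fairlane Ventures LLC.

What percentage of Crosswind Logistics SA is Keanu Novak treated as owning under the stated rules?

By parent–child attribution (R2), Keanu Novak is treated as also owning Zara Novak's interest in Vantage Services GmbH, giving 71% + 29% = 100%.
By parent–child attribution (R2), Keanu Novak is treated as also owning Zara Novak's interest in Fairlane Ventures LLC, giving 52% + 28% = 80%.
Chain via Vantage Services GmbH → Redpoint Energy Co. → Beacon Industries Corp. (R3): 100% × 35% × 76% × 32% = 8.512% of Crosswind Logistics SA.
Chain via Fairlane Ventures LLC → Wildmere Media Ltd → Stonebridge Mining NL (R3): 80% × 48% × 31% × 53% = 6.30912% of Crosswind Logistics SA.
Direct interest in Crosswind Logistics SA: 6%.
Aggregating (R1): 8.512% + 6.30912% + 6% = 20.82112%.

20.82112%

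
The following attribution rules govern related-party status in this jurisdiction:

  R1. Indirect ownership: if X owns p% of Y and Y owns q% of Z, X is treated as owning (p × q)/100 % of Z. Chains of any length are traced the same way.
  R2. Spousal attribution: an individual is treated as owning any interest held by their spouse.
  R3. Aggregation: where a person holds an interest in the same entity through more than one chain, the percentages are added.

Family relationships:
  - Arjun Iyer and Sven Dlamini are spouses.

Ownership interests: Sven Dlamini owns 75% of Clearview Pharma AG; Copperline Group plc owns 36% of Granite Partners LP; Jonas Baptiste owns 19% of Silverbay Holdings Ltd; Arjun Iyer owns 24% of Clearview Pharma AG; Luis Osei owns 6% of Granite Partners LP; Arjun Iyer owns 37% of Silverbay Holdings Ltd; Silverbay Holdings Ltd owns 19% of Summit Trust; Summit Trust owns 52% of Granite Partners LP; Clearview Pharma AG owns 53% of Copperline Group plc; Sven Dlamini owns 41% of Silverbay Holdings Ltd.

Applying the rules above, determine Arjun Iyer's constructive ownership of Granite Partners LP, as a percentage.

26.5956%

By spousal attribution (R2), Arjun Iyer is treated as also owning Sven Dlamini's interest in Silverbay Holdings Ltd, giving 37% + 41% = 78%.
By spousal attribution (R2), Arjun Iyer is treated as also owning Sven Dlamini's interest in Clearview Pharma AG, giving 24% + 75% = 99%.
Chain via Silverbay Holdings Ltd → Summit Trust (R1): 78% × 19% × 52% = 7.7064% of Granite Partners LP.
Chain via Clearview Pharma AG → Copperline Group plc (R1): 99% × 53% × 36% = 18.8892% of Granite Partners LP.
Aggregating (R3): 7.7064% + 18.8892% = 26.5956%.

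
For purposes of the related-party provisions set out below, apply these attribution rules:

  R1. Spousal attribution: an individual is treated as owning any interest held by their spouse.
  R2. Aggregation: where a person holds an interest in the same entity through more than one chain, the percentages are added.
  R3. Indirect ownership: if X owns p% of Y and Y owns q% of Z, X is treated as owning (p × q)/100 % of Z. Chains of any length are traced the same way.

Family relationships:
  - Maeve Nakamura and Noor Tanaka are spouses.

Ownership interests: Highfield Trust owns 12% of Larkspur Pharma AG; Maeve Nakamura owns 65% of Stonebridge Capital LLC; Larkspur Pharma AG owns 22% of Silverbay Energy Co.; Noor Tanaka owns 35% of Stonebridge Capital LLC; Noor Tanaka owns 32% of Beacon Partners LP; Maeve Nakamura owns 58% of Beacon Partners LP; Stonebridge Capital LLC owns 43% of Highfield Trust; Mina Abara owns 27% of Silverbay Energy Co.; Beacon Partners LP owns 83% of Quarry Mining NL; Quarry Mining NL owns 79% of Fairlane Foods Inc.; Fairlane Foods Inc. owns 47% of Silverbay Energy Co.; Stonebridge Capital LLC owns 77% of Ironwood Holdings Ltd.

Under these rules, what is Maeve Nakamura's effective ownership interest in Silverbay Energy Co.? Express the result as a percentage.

28.87131%

By spousal attribution (R1), Maeve Nakamura is treated as also owning Noor Tanaka's interest in Beacon Partners LP, giving 58% + 32% = 90%.
By spousal attribution (R1), Maeve Nakamura is treated as also owning Noor Tanaka's interest in Stonebridge Capital LLC, giving 65% + 35% = 100%.
Chain via Beacon Partners LP → Quarry Mining NL → Fairlane Foods Inc. (R3): 90% × 83% × 79% × 47% = 27.73611% of Silverbay Energy Co.
Chain via Stonebridge Capital LLC → Highfield Trust → Larkspur Pharma AG (R3): 100% × 43% × 12% × 22% = 1.1352% of Silverbay Energy Co.
Aggregating (R2): 27.73611% + 1.1352% = 28.87131%.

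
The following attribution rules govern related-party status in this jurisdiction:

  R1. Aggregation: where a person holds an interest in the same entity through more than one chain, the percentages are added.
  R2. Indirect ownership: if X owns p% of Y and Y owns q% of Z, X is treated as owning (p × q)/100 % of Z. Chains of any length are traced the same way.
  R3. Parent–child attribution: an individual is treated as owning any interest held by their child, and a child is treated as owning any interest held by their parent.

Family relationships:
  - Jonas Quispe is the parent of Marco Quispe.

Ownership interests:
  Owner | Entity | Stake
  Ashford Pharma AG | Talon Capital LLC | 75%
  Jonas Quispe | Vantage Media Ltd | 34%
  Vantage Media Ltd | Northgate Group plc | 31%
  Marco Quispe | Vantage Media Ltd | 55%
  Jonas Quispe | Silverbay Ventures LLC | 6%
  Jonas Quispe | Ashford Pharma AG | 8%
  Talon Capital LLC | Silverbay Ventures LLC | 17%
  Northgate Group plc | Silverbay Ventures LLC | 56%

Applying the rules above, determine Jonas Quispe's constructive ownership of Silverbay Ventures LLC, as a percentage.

By parent–child attribution (R3), Jonas Quispe is treated as also owning Marco Quispe's interest in Vantage Media Ltd, giving 34% + 55% = 89%.
Chain via Ashford Pharma AG → Talon Capital LLC (R2): 8% × 75% × 17% = 1.02% of Silverbay Ventures LLC.
Chain via Vantage Media Ltd → Northgate Group plc (R2): 89% × 31% × 56% = 15.4504% of Silverbay Ventures LLC.
Direct interest in Silverbay Ventures LLC: 6%.
Aggregating (R1): 1.02% + 15.4504% + 6% = 22.4704%.

22.4704%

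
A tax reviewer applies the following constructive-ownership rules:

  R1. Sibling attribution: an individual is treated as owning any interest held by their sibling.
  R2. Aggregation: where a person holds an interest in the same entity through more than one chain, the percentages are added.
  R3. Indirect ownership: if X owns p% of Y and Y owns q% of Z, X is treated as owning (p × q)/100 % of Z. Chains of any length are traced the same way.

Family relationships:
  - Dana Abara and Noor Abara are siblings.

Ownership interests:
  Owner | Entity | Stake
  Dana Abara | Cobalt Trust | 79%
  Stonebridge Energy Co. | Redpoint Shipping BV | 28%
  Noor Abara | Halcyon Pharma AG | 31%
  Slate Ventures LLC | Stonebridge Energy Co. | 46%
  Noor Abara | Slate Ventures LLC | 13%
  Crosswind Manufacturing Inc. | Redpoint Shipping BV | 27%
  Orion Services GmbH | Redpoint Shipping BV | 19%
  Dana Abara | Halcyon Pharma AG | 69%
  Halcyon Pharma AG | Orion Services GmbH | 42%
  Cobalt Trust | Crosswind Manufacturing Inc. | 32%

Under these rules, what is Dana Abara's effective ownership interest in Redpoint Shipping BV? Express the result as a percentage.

16.48%

By sibling attribution (R1), Dana Abara is treated as also owning Noor Abara's interest in Halcyon Pharma AG, giving 69% + 31% = 100%.
By sibling attribution (R1), Dana Abara is treated as owning Noor Abara's 13% interest in Slate Ventures LLC.
Chain via Halcyon Pharma AG → Orion Services GmbH (R3): 100% × 42% × 19% = 7.98% of Redpoint Shipping BV.
Chain via Cobalt Trust → Crosswind Manufacturing Inc. (R3): 79% × 32% × 27% = 6.8256% of Redpoint Shipping BV.
Chain via Slate Ventures LLC → Stonebridge Energy Co. (R3): 13% × 46% × 28% = 1.6744% of Redpoint Shipping BV.
Aggregating (R2): 7.98% + 6.8256% + 1.6744% = 16.48%.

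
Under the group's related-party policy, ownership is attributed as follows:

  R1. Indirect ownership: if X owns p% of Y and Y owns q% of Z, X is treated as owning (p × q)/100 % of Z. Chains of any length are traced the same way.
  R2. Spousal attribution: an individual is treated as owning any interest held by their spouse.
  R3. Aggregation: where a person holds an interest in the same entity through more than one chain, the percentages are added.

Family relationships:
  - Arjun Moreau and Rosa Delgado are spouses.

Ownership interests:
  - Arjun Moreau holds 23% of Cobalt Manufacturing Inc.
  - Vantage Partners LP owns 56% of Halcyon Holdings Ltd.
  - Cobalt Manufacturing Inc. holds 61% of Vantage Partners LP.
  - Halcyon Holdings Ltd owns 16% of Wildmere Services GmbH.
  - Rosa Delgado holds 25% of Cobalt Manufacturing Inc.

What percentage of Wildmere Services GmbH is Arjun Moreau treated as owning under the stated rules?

2.623488%

By spousal attribution (R2), Arjun Moreau is treated as also owning Rosa Delgado's interest in Cobalt Manufacturing Inc, giving 23% + 25% = 48%.
Chain via Cobalt Manufacturing Inc. → Vantage Partners LP → Halcyon Holdings Ltd (R1): 48% × 61% × 56% × 16% = 2.623488% of Wildmere Services GmbH.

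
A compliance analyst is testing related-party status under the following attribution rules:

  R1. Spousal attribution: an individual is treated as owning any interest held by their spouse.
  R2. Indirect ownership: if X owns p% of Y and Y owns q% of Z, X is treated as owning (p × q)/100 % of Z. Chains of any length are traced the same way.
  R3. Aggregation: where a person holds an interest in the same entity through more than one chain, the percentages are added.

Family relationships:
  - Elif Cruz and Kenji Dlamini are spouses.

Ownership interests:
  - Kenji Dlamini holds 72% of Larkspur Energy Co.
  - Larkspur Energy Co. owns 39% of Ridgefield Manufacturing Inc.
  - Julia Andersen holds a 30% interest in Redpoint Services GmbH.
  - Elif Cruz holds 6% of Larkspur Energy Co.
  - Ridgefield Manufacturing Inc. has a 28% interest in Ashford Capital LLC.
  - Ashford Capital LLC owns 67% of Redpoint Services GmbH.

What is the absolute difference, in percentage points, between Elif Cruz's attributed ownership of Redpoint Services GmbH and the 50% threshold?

44.293208

By spousal attribution (R1), Elif Cruz is treated as also owning Kenji Dlamini's interest in Larkspur Energy Co, giving 6% + 72% = 78%.
Chain via Larkspur Energy Co. → Ridgefield Manufacturing Inc. → Ashford Capital LLC (R2): 78% × 39% × 28% × 67% = 5.706792% of Redpoint Services GmbH.
5.706792% falls short of the 50% threshold by 44.293208 percentage points.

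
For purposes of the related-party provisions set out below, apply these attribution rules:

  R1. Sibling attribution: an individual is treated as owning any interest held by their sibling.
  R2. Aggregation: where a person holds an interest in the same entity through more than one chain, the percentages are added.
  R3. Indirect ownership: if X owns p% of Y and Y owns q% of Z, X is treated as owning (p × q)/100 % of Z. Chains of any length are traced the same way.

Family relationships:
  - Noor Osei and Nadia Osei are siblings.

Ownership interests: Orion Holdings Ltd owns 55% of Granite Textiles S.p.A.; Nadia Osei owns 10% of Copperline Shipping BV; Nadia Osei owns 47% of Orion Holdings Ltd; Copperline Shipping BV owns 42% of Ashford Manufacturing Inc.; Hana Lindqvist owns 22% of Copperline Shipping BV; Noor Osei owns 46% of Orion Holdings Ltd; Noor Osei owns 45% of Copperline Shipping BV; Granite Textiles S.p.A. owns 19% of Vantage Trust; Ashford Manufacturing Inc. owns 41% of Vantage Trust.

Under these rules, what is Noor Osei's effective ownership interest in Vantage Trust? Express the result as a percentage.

19.1895%

By sibling attribution (R1), Noor Osei is treated as also owning Nadia Osei's interest in Orion Holdings Ltd, giving 46% + 47% = 93%.
By sibling attribution (R1), Noor Osei is treated as also owning Nadia Osei's interest in Copperline Shipping BV, giving 45% + 10% = 55%.
Chain via Orion Holdings Ltd → Granite Textiles S.p.A. (R3): 93% × 55% × 19% = 9.7185% of Vantage Trust.
Chain via Copperline Shipping BV → Ashford Manufacturing Inc. (R3): 55% × 42% × 41% = 9.471% of Vantage Trust.
Aggregating (R2): 9.7185% + 9.471% = 19.1895%.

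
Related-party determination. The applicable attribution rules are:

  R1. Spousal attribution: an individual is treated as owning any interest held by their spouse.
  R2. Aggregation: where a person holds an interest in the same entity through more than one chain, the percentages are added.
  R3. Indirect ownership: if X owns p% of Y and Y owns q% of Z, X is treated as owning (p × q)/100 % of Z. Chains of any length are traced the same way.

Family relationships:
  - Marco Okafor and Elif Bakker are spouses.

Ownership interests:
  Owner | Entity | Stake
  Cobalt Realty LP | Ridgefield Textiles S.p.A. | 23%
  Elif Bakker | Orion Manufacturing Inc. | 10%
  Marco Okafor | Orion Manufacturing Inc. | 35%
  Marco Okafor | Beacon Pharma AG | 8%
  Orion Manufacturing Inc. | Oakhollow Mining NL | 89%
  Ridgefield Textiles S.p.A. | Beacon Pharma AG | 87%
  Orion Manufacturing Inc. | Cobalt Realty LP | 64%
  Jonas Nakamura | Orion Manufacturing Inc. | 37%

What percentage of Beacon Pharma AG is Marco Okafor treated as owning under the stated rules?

By spousal attribution (R1), Marco Okafor is treated as also owning Elif Bakker's interest in Orion Manufacturing Inc, giving 35% + 10% = 45%.
Chain via Orion Manufacturing Inc. → Cobalt Realty LP → Ridgefield Textiles S.p.A. (R3): 45% × 64% × 23% × 87% = 5.76288% of Beacon Pharma AG.
Direct interest in Beacon Pharma AG: 8%.
Aggregating (R2): 5.76288% + 8% = 13.76288%.

13.76288%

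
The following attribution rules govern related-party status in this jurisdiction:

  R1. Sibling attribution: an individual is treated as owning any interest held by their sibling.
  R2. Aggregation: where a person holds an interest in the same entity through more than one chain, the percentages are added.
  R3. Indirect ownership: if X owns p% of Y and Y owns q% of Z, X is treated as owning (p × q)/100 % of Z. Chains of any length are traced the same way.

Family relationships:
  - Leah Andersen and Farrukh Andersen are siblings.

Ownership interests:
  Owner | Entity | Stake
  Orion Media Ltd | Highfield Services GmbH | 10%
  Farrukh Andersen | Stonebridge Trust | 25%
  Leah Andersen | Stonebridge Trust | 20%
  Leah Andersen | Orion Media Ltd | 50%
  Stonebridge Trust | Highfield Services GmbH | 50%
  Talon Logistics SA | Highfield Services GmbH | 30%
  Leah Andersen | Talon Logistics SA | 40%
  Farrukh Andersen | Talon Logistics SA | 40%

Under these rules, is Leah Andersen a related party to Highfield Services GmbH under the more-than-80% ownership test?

No

By sibling attribution (R1), Leah Andersen is treated as also owning Farrukh Andersen's interest in Talon Logistics SA, giving 40% + 40% = 80%.
By sibling attribution (R1), Leah Andersen is treated as also owning Farrukh Andersen's interest in Stonebridge Trust, giving 20% + 25% = 45%.
Chain via Talon Logistics SA (R3): 80% × 30% = 24% of Highfield Services GmbH.
Chain via Orion Media Ltd (R3): 50% × 10% = 5% of Highfield Services GmbH.
Chain via Stonebridge Trust (R3): 45% × 50% = 22.5% of Highfield Services GmbH.
Aggregating (R2): 24% + 5% + 22.5% = 51.5%.
51.5% does not exceed the 80% threshold, so Leah is not a related party to Highfield Services GmbH.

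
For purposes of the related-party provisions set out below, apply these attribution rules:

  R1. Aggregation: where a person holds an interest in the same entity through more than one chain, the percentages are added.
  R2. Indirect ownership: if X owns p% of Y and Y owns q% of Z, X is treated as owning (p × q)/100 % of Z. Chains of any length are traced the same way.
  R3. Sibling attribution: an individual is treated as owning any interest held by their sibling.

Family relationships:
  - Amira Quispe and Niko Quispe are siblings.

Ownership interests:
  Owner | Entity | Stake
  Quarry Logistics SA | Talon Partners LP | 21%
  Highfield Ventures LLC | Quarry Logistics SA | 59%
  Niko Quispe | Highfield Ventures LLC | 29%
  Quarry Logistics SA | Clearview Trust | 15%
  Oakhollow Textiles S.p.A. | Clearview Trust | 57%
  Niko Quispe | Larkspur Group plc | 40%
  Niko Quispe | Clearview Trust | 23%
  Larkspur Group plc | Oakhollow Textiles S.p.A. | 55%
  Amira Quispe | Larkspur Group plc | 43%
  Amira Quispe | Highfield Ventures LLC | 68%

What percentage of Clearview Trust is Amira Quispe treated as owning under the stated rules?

By sibling attribution (R3), Amira Quispe is treated as also owning Niko Quispe's interest in Larkspur Group plc, giving 43% + 40% = 83%.
By sibling attribution (R3), Amira Quispe is treated as also owning Niko Quispe's interest in Highfield Ventures LLC, giving 68% + 29% = 97%.
By sibling attribution (R3), Amira Quispe is treated as owning Niko Quispe's 23% interest in Clearview Trust.
Chain via Larkspur Group plc → Oakhollow Textiles S.p.A. (R2): 83% × 55% × 57% = 26.0205% of Clearview Trust.
Chain via Highfield Ventures LLC → Quarry Logistics SA (R2): 97% × 59% × 15% = 8.5845% of Clearview Trust.
Direct interest in Clearview Trust: 23%.
Aggregating (R1): 26.0205% + 8.5845% + 23% = 57.605%.

57.605%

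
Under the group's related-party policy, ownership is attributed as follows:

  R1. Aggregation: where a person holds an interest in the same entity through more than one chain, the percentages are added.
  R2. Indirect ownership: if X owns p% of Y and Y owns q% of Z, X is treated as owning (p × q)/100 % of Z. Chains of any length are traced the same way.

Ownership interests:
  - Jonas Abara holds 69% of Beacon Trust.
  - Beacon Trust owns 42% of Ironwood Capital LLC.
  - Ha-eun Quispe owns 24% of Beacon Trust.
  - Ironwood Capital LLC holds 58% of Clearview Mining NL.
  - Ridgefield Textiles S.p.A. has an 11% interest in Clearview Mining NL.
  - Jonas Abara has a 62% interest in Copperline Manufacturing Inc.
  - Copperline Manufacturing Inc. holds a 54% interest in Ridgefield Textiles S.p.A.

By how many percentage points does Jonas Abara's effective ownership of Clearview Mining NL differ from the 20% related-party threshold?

0.4912

Chain via Copperline Manufacturing Inc. → Ridgefield Textiles S.p.A. (R2): 62% × 54% × 11% = 3.6828% of Clearview Mining NL.
Chain via Beacon Trust → Ironwood Capital LLC (R2): 69% × 42% × 58% = 16.8084% of Clearview Mining NL.
Aggregating (R1): 3.6828% + 16.8084% = 20.4912%.
20.4912% exceeds the 20% threshold by 0.4912 percentage points.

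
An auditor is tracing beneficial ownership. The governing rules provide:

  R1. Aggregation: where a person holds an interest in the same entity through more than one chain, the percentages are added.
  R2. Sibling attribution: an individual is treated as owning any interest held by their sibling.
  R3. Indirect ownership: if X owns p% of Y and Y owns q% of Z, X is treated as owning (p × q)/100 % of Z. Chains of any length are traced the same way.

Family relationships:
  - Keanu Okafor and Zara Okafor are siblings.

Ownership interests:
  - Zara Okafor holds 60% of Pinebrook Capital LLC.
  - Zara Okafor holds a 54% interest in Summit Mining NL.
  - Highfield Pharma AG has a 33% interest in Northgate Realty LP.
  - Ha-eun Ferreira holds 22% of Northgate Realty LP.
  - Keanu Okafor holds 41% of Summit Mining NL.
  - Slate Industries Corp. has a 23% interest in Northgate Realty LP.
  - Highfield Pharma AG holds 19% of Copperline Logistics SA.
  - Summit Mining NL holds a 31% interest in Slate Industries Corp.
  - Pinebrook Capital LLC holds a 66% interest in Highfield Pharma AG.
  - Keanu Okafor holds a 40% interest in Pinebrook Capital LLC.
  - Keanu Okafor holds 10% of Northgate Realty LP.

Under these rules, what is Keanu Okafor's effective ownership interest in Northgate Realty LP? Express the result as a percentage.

By sibling attribution (R2), Keanu Okafor is treated as also owning Zara Okafor's interest in Pinebrook Capital LLC, giving 40% + 60% = 100%.
By sibling attribution (R2), Keanu Okafor is treated as also owning Zara Okafor's interest in Summit Mining NL, giving 41% + 54% = 95%.
Chain via Pinebrook Capital LLC → Highfield Pharma AG (R3): 100% × 66% × 33% = 21.78% of Northgate Realty LP.
Chain via Summit Mining NL → Slate Industries Corp. (R3): 95% × 31% × 23% = 6.7735% of Northgate Realty LP.
Direct interest in Northgate Realty LP: 10%.
Aggregating (R1): 21.78% + 6.7735% + 10% = 38.5535%.

38.5535%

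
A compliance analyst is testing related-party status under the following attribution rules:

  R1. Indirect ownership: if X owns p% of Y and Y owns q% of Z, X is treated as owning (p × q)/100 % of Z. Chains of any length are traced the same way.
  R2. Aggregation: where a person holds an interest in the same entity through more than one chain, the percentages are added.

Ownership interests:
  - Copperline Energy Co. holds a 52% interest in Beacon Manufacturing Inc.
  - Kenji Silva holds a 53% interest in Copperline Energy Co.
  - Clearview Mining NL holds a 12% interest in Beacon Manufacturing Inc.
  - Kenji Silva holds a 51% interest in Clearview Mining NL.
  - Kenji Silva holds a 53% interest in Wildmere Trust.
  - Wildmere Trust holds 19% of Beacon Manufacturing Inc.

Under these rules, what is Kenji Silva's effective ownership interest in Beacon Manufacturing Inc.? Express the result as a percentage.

43.75%

Chain via Clearview Mining NL (R1): 51% × 12% = 6.12% of Beacon Manufacturing Inc.
Chain via Wildmere Trust (R1): 53% × 19% = 10.07% of Beacon Manufacturing Inc.
Chain via Copperline Energy Co. (R1): 53% × 52% = 27.56% of Beacon Manufacturing Inc.
Aggregating (R2): 6.12% + 10.07% + 27.56% = 43.75%.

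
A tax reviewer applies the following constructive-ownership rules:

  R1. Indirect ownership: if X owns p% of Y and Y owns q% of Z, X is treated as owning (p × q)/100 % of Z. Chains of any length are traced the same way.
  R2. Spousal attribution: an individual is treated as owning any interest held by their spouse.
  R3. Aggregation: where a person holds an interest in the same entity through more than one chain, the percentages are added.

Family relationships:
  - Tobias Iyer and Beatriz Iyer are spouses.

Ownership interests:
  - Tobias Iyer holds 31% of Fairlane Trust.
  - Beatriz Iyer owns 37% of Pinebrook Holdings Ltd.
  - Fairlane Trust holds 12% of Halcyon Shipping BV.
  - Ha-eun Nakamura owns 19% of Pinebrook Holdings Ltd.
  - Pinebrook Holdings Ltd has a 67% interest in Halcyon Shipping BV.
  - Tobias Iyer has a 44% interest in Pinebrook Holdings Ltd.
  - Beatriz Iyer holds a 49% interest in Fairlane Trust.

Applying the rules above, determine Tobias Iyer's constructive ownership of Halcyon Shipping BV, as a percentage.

By spousal attribution (R2), Tobias Iyer is treated as also owning Beatriz Iyer's interest in Pinebrook Holdings Ltd, giving 44% + 37% = 81%.
By spousal attribution (R2), Tobias Iyer is treated as also owning Beatriz Iyer's interest in Fairlane Trust, giving 31% + 49% = 80%.
Chain via Pinebrook Holdings Ltd (R1): 81% × 67% = 54.27% of Halcyon Shipping BV.
Chain via Fairlane Trust (R1): 80% × 12% = 9.6% of Halcyon Shipping BV.
Aggregating (R3): 54.27% + 9.6% = 63.87%.

63.87%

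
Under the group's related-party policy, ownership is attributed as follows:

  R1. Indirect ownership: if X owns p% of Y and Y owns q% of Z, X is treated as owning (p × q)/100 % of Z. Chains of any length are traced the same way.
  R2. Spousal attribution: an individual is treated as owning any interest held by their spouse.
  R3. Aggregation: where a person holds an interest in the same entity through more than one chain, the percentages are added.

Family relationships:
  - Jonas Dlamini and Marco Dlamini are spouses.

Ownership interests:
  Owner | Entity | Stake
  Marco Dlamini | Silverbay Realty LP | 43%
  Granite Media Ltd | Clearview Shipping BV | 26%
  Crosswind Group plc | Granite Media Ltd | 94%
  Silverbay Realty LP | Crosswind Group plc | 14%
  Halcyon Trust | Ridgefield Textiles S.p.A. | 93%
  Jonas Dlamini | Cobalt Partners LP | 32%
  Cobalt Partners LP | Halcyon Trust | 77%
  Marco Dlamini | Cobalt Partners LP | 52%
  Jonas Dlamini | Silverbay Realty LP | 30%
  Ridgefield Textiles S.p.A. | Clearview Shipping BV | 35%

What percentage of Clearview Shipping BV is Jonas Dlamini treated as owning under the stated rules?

By spousal attribution (R2), Jonas Dlamini is treated as also owning Marco Dlamini's interest in Cobalt Partners LP, giving 32% + 52% = 84%.
By spousal attribution (R2), Jonas Dlamini is treated as also owning Marco Dlamini's interest in Silverbay Realty LP, giving 30% + 43% = 73%.
Chain via Cobalt Partners LP → Halcyon Trust → Ridgefield Textiles S.p.A. (R1): 84% × 77% × 93% × 35% = 21.05334% of Clearview Shipping BV.
Chain via Silverbay Realty LP → Crosswind Group plc → Granite Media Ltd (R1): 73% × 14% × 94% × 26% = 2.497768% of Clearview Shipping BV.
Aggregating (R3): 21.05334% + 2.497768% = 23.551108%.

23.551108%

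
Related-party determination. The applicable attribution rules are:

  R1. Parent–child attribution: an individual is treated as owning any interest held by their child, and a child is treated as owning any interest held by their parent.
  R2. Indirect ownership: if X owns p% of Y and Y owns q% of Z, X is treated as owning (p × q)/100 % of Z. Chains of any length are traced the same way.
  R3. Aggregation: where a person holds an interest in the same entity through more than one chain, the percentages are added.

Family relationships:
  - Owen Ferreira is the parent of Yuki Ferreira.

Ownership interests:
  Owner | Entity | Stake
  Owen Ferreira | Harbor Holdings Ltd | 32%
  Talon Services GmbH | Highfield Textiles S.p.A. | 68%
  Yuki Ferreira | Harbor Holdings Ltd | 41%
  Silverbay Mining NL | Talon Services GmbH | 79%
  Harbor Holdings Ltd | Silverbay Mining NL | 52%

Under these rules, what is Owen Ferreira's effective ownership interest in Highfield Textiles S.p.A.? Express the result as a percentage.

20.392112%

By parent–child attribution (R1), Owen Ferreira is treated as also owning Yuki Ferreira's interest in Harbor Holdings Ltd, giving 32% + 41% = 73%.
Chain via Harbor Holdings Ltd → Silverbay Mining NL → Talon Services GmbH (R2): 73% × 52% × 79% × 68% = 20.392112% of Highfield Textiles S.p.A.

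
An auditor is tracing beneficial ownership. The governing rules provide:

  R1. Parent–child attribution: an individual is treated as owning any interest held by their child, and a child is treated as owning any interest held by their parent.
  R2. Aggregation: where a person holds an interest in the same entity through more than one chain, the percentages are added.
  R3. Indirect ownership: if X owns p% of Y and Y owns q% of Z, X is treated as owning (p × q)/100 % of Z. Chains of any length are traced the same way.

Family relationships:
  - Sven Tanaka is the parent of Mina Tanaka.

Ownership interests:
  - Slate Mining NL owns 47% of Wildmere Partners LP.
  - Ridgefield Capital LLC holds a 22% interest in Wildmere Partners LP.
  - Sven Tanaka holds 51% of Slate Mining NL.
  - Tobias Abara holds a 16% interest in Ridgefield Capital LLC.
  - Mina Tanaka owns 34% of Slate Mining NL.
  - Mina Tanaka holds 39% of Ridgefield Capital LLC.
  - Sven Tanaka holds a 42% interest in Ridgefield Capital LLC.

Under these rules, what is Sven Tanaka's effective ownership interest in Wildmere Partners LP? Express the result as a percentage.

By parent–child attribution (R1), Sven Tanaka is treated as also owning Mina Tanaka's interest in Ridgefield Capital LLC, giving 42% + 39% = 81%.
By parent–child attribution (R1), Sven Tanaka is treated as also owning Mina Tanaka's interest in Slate Mining NL, giving 51% + 34% = 85%.
Chain via Ridgefield Capital LLC (R3): 81% × 22% = 17.82% of Wildmere Partners LP.
Chain via Slate Mining NL (R3): 85% × 47% = 39.95% of Wildmere Partners LP.
Aggregating (R2): 17.82% + 39.95% = 57.77%.

57.77%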